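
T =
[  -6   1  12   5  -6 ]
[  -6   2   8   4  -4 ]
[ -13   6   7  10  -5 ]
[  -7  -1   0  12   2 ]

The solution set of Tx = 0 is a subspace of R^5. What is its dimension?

1

Row reduce to echelon form.
R2 ← R2 − R1: [0, 1, -4, -1, 2]
R3 ← R3 − (13/6)·R1: [0, 23/6, -19, -5/6, 8]
R4 ← R4 − (7/6)·R1: [0, -13/6, -14, 37/6, 9]
R3 ← R3 − (23/6)·R2: [0, 0, -11/3, 3, 1/3]
R4 ← R4 + (13/6)·R2: [0, 0, -68/3, 4, 40/3]
R4 ← R4 − (68/11)·R3: [0, 0, 0, -160/11, 124/11]
4 nonzero rows, so rank(T) = 4.
T has 5 columns; by rank–nullity, nullity = 5 − 4 = 1.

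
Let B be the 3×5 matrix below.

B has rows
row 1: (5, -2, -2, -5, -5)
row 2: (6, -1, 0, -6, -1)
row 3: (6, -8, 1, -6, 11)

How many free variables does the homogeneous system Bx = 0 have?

Row reduce to echelon form.
R2 ← R2 − (6/5)·R1: [0, 7/5, 12/5, 0, 5]
R3 ← R3 − (6/5)·R1: [0, -28/5, 17/5, 0, 17]
R3 ← R3 + (4)·R2: [0, 0, 13, 0, 37]
3 nonzero rows, so rank(B) = 3.
B has 5 columns; by rank–nullity, nullity = 5 − 3 = 2.

2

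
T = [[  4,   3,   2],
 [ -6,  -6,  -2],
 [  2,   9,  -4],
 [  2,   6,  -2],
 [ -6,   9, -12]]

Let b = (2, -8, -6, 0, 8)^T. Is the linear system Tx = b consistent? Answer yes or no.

Row reduce the augmented matrix [T | b].
R2 ← R2 + (3/2)·R1: [0, -3/2, 1, -5]
R3 ← R3 − (1/2)·R1: [0, 15/2, -5, -7]
R4 ← R4 − (1/2)·R1: [0, 9/2, -3, -1]
R5 ← R5 + (3/2)·R1: [0, 27/2, -9, 11]
R3 ← R3 + (5)·R2: [0, 0, 0, -32]
R4 ← R4 + (3)·R2: [0, 0, 0, -16]
R5 ← R5 + (9)·R2: [0, 0, 0, -34]
R4 ← R4 − (1/2)·R3: [0, 0, 0, 0]
R5 ← R5 − (17/16)·R3: [0, 0, 0, 0]
The echelon form has 3 nonzero rows; the last pivot sits in the augmented column, so rank(T) = 2 but rank([T|b]) = 3.
Since the ranks differ, the system is inconsistent.

no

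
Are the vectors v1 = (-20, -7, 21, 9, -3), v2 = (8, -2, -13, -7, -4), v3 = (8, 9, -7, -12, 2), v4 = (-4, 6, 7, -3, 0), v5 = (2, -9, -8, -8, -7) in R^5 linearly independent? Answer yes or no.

yes

Form the matrix with these vectors as rows and row reduce.
R2 ← R2 + (2/5)·R1: [0, -24/5, -23/5, -17/5, -26/5]
R3 ← R3 + (2/5)·R1: [0, 31/5, 7/5, -42/5, 4/5]
R4 ← R4 − (1/5)·R1: [0, 37/5, 14/5, -24/5, 3/5]
R5 ← R5 + (1/10)·R1: [0, -97/10, -59/10, -71/10, -73/10]
R3 ← R3 + (31/24)·R2: [0, 0, -109/24, -307/24, -71/12]
R4 ← R4 + (37/24)·R2: [0, 0, -103/24, -241/24, -89/12]
R5 ← R5 − (97/48)·R2: [0, 0, 163/48, -11/48, 77/24]
R4 ← R4 − (103/109)·R3: [0, 0, 0, 223/109, -199/109]
R5 ← R5 + (163/218)·R3: [0, 0, 0, -2135/218, -265/218]
R5 ← R5 + (2135/446)·R4: [0, 0, 0, 0, -2220/223]
5 nonzero rows, so the 5 vectors span a space of dimension 5.
Since 5 = 5, the vectors are linearly independent.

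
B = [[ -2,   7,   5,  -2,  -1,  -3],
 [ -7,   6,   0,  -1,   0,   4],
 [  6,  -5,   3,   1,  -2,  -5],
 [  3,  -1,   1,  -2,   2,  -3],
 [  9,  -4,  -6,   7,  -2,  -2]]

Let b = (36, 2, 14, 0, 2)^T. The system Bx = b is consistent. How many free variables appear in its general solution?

2

Row reduce the augmented matrix [B | b].
R2 ← R2 − (7/2)·R1: [0, -37/2, -35/2, 6, 7/2, 29/2, -124]
R3 ← R3 + (3)·R1: [0, 16, 18, -5, -5, -14, 122]
R4 ← R4 + (3/2)·R1: [0, 19/2, 17/2, -5, 1/2, -15/2, 54]
R5 ← R5 + (9/2)·R1: [0, 55/2, 33/2, -2, -13/2, -31/2, 164]
R3 ← R3 + (32/37)·R2: [0, 0, 106/37, 7/37, -73/37, -54/37, 546/37]
R4 ← R4 + (19/37)·R2: [0, 0, -18/37, -71/37, 85/37, -2/37, -358/37]
R5 ← R5 + (55/37)·R2: [0, 0, -352/37, 256/37, -48/37, 224/37, -752/37]
R4 ← R4 + (9/53)·R3: [0, 0, 0, -100/53, 104/53, -16/53, -380/53]
R5 ← R5 + (176/53)·R3: [0, 0, 0, 400/53, -416/53, 64/53, 1520/53]
R5 ← R5 + (4)·R4: [0, 0, 0, 0, 0, 0, 0]
The echelon form has 4 nonzero rows, and every pivot lies in the first 6 columns, so rank(B) = rank([B|b]) = 4.
The system is consistent.
Free variables = (unknowns) − (rank) = 6 − 4 = 2.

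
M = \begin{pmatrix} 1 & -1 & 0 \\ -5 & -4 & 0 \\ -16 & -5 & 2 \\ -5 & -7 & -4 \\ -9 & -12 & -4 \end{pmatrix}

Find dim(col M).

Row reduce to echelon form.
R2 ← R2 + (5)·R1: [0, -9, 0]
R3 ← R3 + (16)·R1: [0, -21, 2]
R4 ← R4 + (5)·R1: [0, -12, -4]
R5 ← R5 + (9)·R1: [0, -21, -4]
R3 ← R3 − (7/3)·R2: [0, 0, 2]
R4 ← R4 − (4/3)·R2: [0, 0, -4]
R5 ← R5 − (7/3)·R2: [0, 0, -4]
R4 ← R4 + (2)·R3: [0, 0, 0]
R5 ← R5 + (2)·R3: [0, 0, 0]
Echelon form has 3 nonzero rows, so rank(M) = 3.
The column space has dimension equal to the rank: 3.

3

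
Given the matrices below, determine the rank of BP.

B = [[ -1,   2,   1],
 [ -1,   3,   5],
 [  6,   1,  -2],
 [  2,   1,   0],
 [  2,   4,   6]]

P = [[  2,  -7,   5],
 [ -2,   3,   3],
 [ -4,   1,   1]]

3

First compute BP:
[[-10,  14,   2],
 [-28,  21,   9],
 [ 18, -41,  31],
 [  2, -11,  13],
 [-28,   4,  28]]
Now row reduce the product.
R2 ← R2 − (14/5)·R1: [0, -91/5, 17/5]
R3 ← R3 + (9/5)·R1: [0, -79/5, 173/5]
R4 ← R4 + (1/5)·R1: [0, -41/5, 67/5]
R5 ← R5 − (14/5)·R1: [0, -176/5, 112/5]
R3 ← R3 − (79/91)·R2: [0, 0, 2880/91]
R4 ← R4 − (41/91)·R2: [0, 0, 1080/91]
R5 ← R5 − (176/91)·R2: [0, 0, 1440/91]
R4 ← R4 − (3/8)·R3: [0, 0, 0]
R5 ← R5 − (1/2)·R3: [0, 0, 0]
3 nonzero rows, so rank(BP) = 3.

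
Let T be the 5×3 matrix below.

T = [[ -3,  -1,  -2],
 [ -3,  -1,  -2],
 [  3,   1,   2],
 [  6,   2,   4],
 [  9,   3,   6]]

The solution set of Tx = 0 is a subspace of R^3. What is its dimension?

Row reduce to echelon form.
R2 ← R2 − R1: [0, 0, 0]
R3 ← R3 + R1: [0, 0, 0]
R4 ← R4 + (2)·R1: [0, 0, 0]
R5 ← R5 + (3)·R1: [0, 0, 0]
1 nonzero row, so rank(T) = 1.
T has 3 columns; by rank–nullity, nullity = 3 − 1 = 2.

2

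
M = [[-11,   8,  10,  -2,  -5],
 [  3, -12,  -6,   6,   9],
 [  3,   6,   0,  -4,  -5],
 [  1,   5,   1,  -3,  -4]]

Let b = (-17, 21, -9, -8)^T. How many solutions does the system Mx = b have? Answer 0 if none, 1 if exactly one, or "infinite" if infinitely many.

Row reduce the augmented matrix [M | b].
R2 ← R2 + (3/11)·R1: [0, -108/11, -36/11, 60/11, 84/11, 180/11]
R3 ← R3 + (3/11)·R1: [0, 90/11, 30/11, -50/11, -70/11, -150/11]
R4 ← R4 + (1/11)·R1: [0, 63/11, 21/11, -35/11, -49/11, -105/11]
R3 ← R3 + (5/6)·R2: [0, 0, 0, 0, 0, 0]
R4 ← R4 + (7/12)·R2: [0, 0, 0, 0, 0, 0]
The echelon form has 2 nonzero rows, and every pivot lies in the first 5 columns, so rank(M) = rank([M|b]) = 2.
The system is consistent.
rank = 2 < 5 unknowns, so there are infinitely many solutions.

infinite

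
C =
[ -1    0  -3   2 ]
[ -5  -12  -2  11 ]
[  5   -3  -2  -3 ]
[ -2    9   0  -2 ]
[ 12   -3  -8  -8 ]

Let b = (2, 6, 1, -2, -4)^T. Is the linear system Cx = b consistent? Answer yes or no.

Row reduce the augmented matrix [C | b].
R2 ← R2 − (5)·R1: [0, -12, 13, 1, -4]
R3 ← R3 + (5)·R1: [0, -3, -17, 7, 11]
R4 ← R4 − (2)·R1: [0, 9, 6, -6, -6]
R5 ← R5 + (12)·R1: [0, -3, -44, 16, 20]
R3 ← R3 − (1/4)·R2: [0, 0, -81/4, 27/4, 12]
R4 ← R4 + (3/4)·R2: [0, 0, 63/4, -21/4, -9]
R5 ← R5 − (1/4)·R2: [0, 0, -189/4, 63/4, 21]
R4 ← R4 + (7/9)·R3: [0, 0, 0, 0, 1/3]
R5 ← R5 − (7/3)·R3: [0, 0, 0, 0, -7]
R5 ← R5 + (21)·R4: [0, 0, 0, 0, 0]
The echelon form has 4 nonzero rows; the last pivot sits in the augmented column, so rank(C) = 3 but rank([C|b]) = 4.
Since the ranks differ, the system is inconsistent.

no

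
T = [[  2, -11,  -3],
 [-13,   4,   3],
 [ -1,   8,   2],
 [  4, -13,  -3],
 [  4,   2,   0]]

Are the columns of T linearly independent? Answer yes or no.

yes

Row reduce T to echelon form.
R2 ← R2 + (13/2)·R1: [0, -135/2, -33/2]
R3 ← R3 + (1/2)·R1: [0, 5/2, 1/2]
R4 ← R4 − (2)·R1: [0, 9, 3]
R5 ← R5 − (2)·R1: [0, 24, 6]
R3 ← R3 + (1/27)·R2: [0, 0, -1/9]
R4 ← R4 + (2/15)·R2: [0, 0, 4/5]
R5 ← R5 + (16/45)·R2: [0, 0, 2/15]
R4 ← R4 + (36/5)·R3: [0, 0, 0]
R5 ← R5 + (6/5)·R3: [0, 0, 0]
3 pivots among 3 columns.
Every column is a pivot column, so the columns are linearly independent.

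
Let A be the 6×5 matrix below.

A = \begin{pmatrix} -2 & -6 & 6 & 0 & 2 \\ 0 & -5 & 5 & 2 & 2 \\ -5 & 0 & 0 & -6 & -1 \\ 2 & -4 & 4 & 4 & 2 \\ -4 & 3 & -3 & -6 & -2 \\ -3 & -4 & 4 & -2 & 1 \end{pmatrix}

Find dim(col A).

Row reduce to echelon form.
R3 ← R3 − (5/2)·R1: [0, 15, -15, -6, -6]
R4 ← R4 + R1: [0, -10, 10, 4, 4]
R5 ← R5 − (2)·R1: [0, 15, -15, -6, -6]
R6 ← R6 − (3/2)·R1: [0, 5, -5, -2, -2]
R3 ← R3 + (3)·R2: [0, 0, 0, 0, 0]
R4 ← R4 − (2)·R2: [0, 0, 0, 0, 0]
R5 ← R5 + (3)·R2: [0, 0, 0, 0, 0]
R6 ← R6 + R2: [0, 0, 0, 0, 0]
Echelon form has 2 nonzero rows, so rank(A) = 2.
The column space has dimension equal to the rank: 2.

2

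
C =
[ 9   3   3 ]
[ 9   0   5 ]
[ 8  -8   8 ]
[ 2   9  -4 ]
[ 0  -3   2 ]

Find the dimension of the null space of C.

0

Row reduce to echelon form.
R2 ← R2 − R1: [0, -3, 2]
R3 ← R3 − (8/9)·R1: [0, -32/3, 16/3]
R4 ← R4 − (2/9)·R1: [0, 25/3, -14/3]
R3 ← R3 − (32/9)·R2: [0, 0, -16/9]
R4 ← R4 + (25/9)·R2: [0, 0, 8/9]
R5 ← R5 − R2: [0, 0, 0]
R4 ← R4 + (1/2)·R3: [0, 0, 0]
3 nonzero rows, so rank(C) = 3.
C has 3 columns; by rank–nullity, nullity = 3 − 3 = 0.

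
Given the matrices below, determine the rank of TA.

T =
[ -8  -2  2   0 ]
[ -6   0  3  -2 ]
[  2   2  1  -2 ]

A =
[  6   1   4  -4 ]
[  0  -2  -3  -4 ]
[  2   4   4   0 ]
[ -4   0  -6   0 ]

First compute TA:
[[-44,   4, -18,  40],
 [-22,   6,   0,  24],
 [ 22,   2,  18, -16]]
Now row reduce the product.
R2 ← R2 − (1/2)·R1: [0, 4, 9, 4]
R3 ← R3 + (1/2)·R1: [0, 4, 9, 4]
R3 ← R3 − R2: [0, 0, 0, 0]
2 nonzero rows, so rank(TA) = 2.

2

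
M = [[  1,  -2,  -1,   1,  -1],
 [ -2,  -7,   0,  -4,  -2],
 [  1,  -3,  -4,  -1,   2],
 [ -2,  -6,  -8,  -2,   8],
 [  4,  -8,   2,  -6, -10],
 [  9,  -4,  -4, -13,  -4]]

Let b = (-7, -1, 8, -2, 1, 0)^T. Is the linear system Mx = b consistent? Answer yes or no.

no

Row reduce the augmented matrix [M | b].
R2 ← R2 + (2)·R1: [0, -11, -2, -2, -4, -15]
R3 ← R3 − R1: [0, -1, -3, -2, 3, 15]
R4 ← R4 + (2)·R1: [0, -10, -10, 0, 6, -16]
R5 ← R5 − (4)·R1: [0, 0, 6, -10, -6, 29]
R6 ← R6 − (9)·R1: [0, 14, 5, -22, 5, 63]
R3 ← R3 − (1/11)·R2: [0, 0, -31/11, -20/11, 37/11, 180/11]
R4 ← R4 − (10/11)·R2: [0, 0, -90/11, 20/11, 106/11, -26/11]
R6 ← R6 + (14/11)·R2: [0, 0, 27/11, -270/11, -1/11, 483/11]
R4 ← R4 − (90/31)·R3: [0, 0, 0, 220/31, -4/31, -1546/31]
R5 ← R5 + (66/31)·R3: [0, 0, 0, -430/31, 36/31, 1979/31]
R6 ← R6 + (27/31)·R3: [0, 0, 0, -810/31, 88/31, 1803/31]
R5 ← R5 + (43/22)·R4: [0, 0, 0, 0, 10/11, -370/11]
R6 ← R6 + (81/22)·R4: [0, 0, 0, 0, 26/11, -1380/11]
R6 ← R6 − (13/5)·R5: [0, 0, 0, 0, 0, -38]
The echelon form has 6 nonzero rows; the last pivot sits in the augmented column, so rank(M) = 5 but rank([M|b]) = 6.
Since the ranks differ, the system is inconsistent.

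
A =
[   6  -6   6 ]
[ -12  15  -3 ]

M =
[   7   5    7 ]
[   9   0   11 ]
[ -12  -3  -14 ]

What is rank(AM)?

2

First compute AM:
[[-84,  12, -108],
 [ 87, -51, 123]]
Now row reduce the product.
R2 ← R2 + (29/28)·R1: [0, -270/7, 78/7]
2 nonzero rows, so rank(AM) = 2.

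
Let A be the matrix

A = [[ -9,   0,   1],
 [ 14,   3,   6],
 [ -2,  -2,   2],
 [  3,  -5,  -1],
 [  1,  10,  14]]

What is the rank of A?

3

Row reduce to echelon form.
R2 ← R2 + (14/9)·R1: [0, 3, 68/9]
R3 ← R3 − (2/9)·R1: [0, -2, 16/9]
R4 ← R4 + (1/3)·R1: [0, -5, -2/3]
R5 ← R5 + (1/9)·R1: [0, 10, 127/9]
R3 ← R3 + (2/3)·R2: [0, 0, 184/27]
R4 ← R4 + (5/3)·R2: [0, 0, 322/27]
R5 ← R5 − (10/3)·R2: [0, 0, -299/27]
R4 ← R4 − (7/4)·R3: [0, 0, 0]
R5 ← R5 + (13/8)·R3: [0, 0, 0]
Echelon form has 3 nonzero rows, so rank(A) = 3.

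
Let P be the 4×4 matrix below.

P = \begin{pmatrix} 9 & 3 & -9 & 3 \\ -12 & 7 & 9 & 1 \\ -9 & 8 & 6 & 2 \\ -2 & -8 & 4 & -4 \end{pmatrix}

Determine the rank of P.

Row reduce to echelon form.
R2 ← R2 + (4/3)·R1: [0, 11, -3, 5]
R3 ← R3 + R1: [0, 11, -3, 5]
R4 ← R4 + (2/9)·R1: [0, -22/3, 2, -10/3]
R3 ← R3 − R2: [0, 0, 0, 0]
R4 ← R4 + (2/3)·R2: [0, 0, 0, 0]
Echelon form has 2 nonzero rows, so rank(P) = 2.

2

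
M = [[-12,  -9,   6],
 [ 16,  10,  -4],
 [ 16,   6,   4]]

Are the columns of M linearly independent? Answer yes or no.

no

Row reduce M to echelon form.
R2 ← R2 + (4/3)·R1: [0, -2, 4]
R3 ← R3 + (4/3)·R1: [0, -6, 12]
R3 ← R3 − (3)·R2: [0, 0, 0]
2 pivots among 3 columns.
Only 2 < 3 pivot columns, so the columns are linearly dependent.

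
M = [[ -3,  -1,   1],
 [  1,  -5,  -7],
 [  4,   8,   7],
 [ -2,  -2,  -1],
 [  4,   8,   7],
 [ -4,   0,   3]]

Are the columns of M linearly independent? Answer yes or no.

Row reduce M to echelon form.
R2 ← R2 + (1/3)·R1: [0, -16/3, -20/3]
R3 ← R3 + (4/3)·R1: [0, 20/3, 25/3]
R4 ← R4 − (2/3)·R1: [0, -4/3, -5/3]
R5 ← R5 + (4/3)·R1: [0, 20/3, 25/3]
R6 ← R6 − (4/3)·R1: [0, 4/3, 5/3]
R3 ← R3 + (5/4)·R2: [0, 0, 0]
R4 ← R4 − (1/4)·R2: [0, 0, 0]
R5 ← R5 + (5/4)·R2: [0, 0, 0]
R6 ← R6 + (1/4)·R2: [0, 0, 0]
2 pivots among 3 columns.
Only 2 < 3 pivot columns, so the columns are linearly dependent.

no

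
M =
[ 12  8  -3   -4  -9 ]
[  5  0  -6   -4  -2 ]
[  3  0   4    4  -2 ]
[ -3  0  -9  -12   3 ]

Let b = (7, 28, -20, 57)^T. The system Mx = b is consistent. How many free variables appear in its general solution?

Row reduce the augmented matrix [M | b].
R2 ← R2 − (5/12)·R1: [0, -10/3, -19/4, -7/3, 7/4, 301/12]
R3 ← R3 − (1/4)·R1: [0, -2, 19/4, 5, 1/4, -87/4]
R4 ← R4 + (1/4)·R1: [0, 2, -39/4, -13, 3/4, 235/4]
R3 ← R3 − (3/5)·R2: [0, 0, 38/5, 32/5, -4/5, -184/5]
R4 ← R4 + (3/5)·R2: [0, 0, -63/5, -72/5, 9/5, 369/5]
R4 ← R4 + (63/38)·R3: [0, 0, 0, -72/19, 9/19, 243/19]
The echelon form has 4 nonzero rows, and every pivot lies in the first 5 columns, so rank(M) = rank([M|b]) = 4.
The system is consistent.
Free variables = (unknowns) − (rank) = 5 − 4 = 1.

1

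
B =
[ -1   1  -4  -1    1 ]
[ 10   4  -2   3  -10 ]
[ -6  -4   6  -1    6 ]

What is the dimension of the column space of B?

Row reduce to echelon form.
R2 ← R2 + (10)·R1: [0, 14, -42, -7, 0]
R3 ← R3 − (6)·R1: [0, -10, 30, 5, 0]
R3 ← R3 + (5/7)·R2: [0, 0, 0, 0, 0]
Echelon form has 2 nonzero rows, so rank(B) = 2.
The column space has dimension equal to the rank: 2.

2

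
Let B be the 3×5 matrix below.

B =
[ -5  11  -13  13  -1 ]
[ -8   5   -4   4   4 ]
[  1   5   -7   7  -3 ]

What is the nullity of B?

Row reduce to echelon form.
R2 ← R2 − (8/5)·R1: [0, -63/5, 84/5, -84/5, 28/5]
R3 ← R3 + (1/5)·R1: [0, 36/5, -48/5, 48/5, -16/5]
R3 ← R3 + (4/7)·R2: [0, 0, 0, 0, 0]
2 nonzero rows, so rank(B) = 2.
B has 5 columns; by rank–nullity, nullity = 5 − 2 = 3.

3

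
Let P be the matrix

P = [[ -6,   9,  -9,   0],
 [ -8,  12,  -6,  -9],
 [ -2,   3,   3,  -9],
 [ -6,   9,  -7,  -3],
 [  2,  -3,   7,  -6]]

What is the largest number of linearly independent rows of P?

Row reduce to echelon form.
R2 ← R2 − (4/3)·R1: [0, 0, 6, -9]
R3 ← R3 − (1/3)·R1: [0, 0, 6, -9]
R4 ← R4 − R1: [0, 0, 2, -3]
R5 ← R5 + (1/3)·R1: [0, 0, 4, -6]
R3 ← R3 − R2: [0, 0, 0, 0]
R4 ← R4 − (1/3)·R2: [0, 0, 0, 0]
R5 ← R5 − (2/3)·R2: [0, 0, 0, 0]
Echelon form has 2 nonzero rows, so rank(P) = 2.
The rank gives the maximum number of linearly independent rows: 2.

2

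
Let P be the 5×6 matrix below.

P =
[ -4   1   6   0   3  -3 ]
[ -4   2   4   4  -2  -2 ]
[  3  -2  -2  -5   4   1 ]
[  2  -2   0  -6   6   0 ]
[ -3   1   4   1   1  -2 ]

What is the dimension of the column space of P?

2

Row reduce to echelon form.
R2 ← R2 − R1: [0, 1, -2, 4, -5, 1]
R3 ← R3 + (3/4)·R1: [0, -5/4, 5/2, -5, 25/4, -5/4]
R4 ← R4 + (1/2)·R1: [0, -3/2, 3, -6, 15/2, -3/2]
R5 ← R5 − (3/4)·R1: [0, 1/4, -1/2, 1, -5/4, 1/4]
R3 ← R3 + (5/4)·R2: [0, 0, 0, 0, 0, 0]
R4 ← R4 + (3/2)·R2: [0, 0, 0, 0, 0, 0]
R5 ← R5 − (1/4)·R2: [0, 0, 0, 0, 0, 0]
Echelon form has 2 nonzero rows, so rank(P) = 2.
The column space has dimension equal to the rank: 2.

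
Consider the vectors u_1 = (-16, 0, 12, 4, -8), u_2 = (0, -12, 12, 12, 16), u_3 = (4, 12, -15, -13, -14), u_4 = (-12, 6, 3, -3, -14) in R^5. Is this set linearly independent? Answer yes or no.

no

Form the matrix with these vectors as rows and row reduce.
R3 ← R3 + (1/4)·R1: [0, 12, -12, -12, -16]
R4 ← R4 − (3/4)·R1: [0, 6, -6, -6, -8]
R3 ← R3 + R2: [0, 0, 0, 0, 0]
R4 ← R4 + (1/2)·R2: [0, 0, 0, 0, 0]
2 nonzero rows, so the 4 vectors span a space of dimension 2.
Since 2 < 4, the vectors are linearly dependent.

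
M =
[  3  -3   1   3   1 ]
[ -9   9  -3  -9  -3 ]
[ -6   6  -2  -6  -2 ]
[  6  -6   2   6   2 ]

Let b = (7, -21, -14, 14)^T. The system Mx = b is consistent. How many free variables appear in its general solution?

Row reduce the augmented matrix [M | b].
R2 ← R2 + (3)·R1: [0, 0, 0, 0, 0, 0]
R3 ← R3 + (2)·R1: [0, 0, 0, 0, 0, 0]
R4 ← R4 − (2)·R1: [0, 0, 0, 0, 0, 0]
The echelon form has 1 nonzero rows, and every pivot lies in the first 5 columns, so rank(M) = rank([M|b]) = 1.
The system is consistent.
Free variables = (unknowns) − (rank) = 5 − 1 = 4.

4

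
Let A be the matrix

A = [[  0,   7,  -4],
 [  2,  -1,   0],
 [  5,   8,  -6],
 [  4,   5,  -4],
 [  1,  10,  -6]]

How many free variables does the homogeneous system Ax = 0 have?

Row reduce to echelon form.
Swap R1 ↔ R2
R3 ← R3 − (5/2)·R1: [0, 21/2, -6]
R4 ← R4 − (2)·R1: [0, 7, -4]
R5 ← R5 − (1/2)·R1: [0, 21/2, -6]
R3 ← R3 − (3/2)·R2: [0, 0, 0]
R4 ← R4 − R2: [0, 0, 0]
R5 ← R5 − (3/2)·R2: [0, 0, 0]
2 nonzero rows, so rank(A) = 2.
A has 3 columns; by rank–nullity, nullity = 3 − 2 = 1.

1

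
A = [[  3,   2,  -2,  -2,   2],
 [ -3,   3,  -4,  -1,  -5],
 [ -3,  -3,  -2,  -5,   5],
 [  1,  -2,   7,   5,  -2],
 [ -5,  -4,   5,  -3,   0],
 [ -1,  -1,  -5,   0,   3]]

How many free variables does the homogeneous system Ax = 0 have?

1

Row reduce to echelon form.
R2 ← R2 + R1: [0, 5, -6, -3, -3]
R3 ← R3 + R1: [0, -1, -4, -7, 7]
R4 ← R4 − (1/3)·R1: [0, -8/3, 23/3, 17/3, -8/3]
R5 ← R5 + (5/3)·R1: [0, -2/3, 5/3, -19/3, 10/3]
R6 ← R6 + (1/3)·R1: [0, -1/3, -17/3, -2/3, 11/3]
R3 ← R3 + (1/5)·R2: [0, 0, -26/5, -38/5, 32/5]
R4 ← R4 + (8/15)·R2: [0, 0, 67/15, 61/15, -64/15]
R5 ← R5 + (2/15)·R2: [0, 0, 13/15, -101/15, 44/15]
R6 ← R6 + (1/15)·R2: [0, 0, -91/15, -13/15, 52/15]
R4 ← R4 + (67/78)·R3: [0, 0, 0, -32/13, 16/13]
R5 ← R5 + (1/6)·R3: [0, 0, 0, -8, 4]
R6 ← R6 − (7/6)·R3: [0, 0, 0, 8, -4]
R5 ← R5 − (13/4)·R4: [0, 0, 0, 0, 0]
R6 ← R6 + (13/4)·R4: [0, 0, 0, 0, 0]
4 nonzero rows, so rank(A) = 4.
A has 5 columns; by rank–nullity, nullity = 5 − 4 = 1.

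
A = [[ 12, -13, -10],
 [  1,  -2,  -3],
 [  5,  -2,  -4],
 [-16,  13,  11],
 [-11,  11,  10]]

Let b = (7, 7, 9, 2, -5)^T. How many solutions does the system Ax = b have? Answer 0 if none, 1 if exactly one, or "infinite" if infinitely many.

0

Row reduce the augmented matrix [A | b].
R2 ← R2 − (1/12)·R1: [0, -11/12, -13/6, 77/12]
R3 ← R3 − (5/12)·R1: [0, 41/12, 1/6, 73/12]
R4 ← R4 + (4/3)·R1: [0, -13/3, -7/3, 34/3]
R5 ← R5 + (11/12)·R1: [0, -11/12, 5/6, 17/12]
R3 ← R3 + (41/11)·R2: [0, 0, -87/11, 30]
R4 ← R4 − (52/11)·R2: [0, 0, 87/11, -19]
R5 ← R5 − R2: [0, 0, 3, -5]
R4 ← R4 + R3: [0, 0, 0, 11]
R5 ← R5 + (11/29)·R3: [0, 0, 0, 185/29]
R5 ← R5 − (185/319)·R4: [0, 0, 0, 0]
The echelon form has 4 nonzero rows; the last pivot sits in the augmented column, so rank(A) = 3 but rank([A|b]) = 4.
Since the ranks differ, the system is inconsistent.
It has no solutions.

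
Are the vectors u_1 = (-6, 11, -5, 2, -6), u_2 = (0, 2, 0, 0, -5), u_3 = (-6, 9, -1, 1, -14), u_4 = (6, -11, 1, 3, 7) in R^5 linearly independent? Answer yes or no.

Form the matrix with these vectors as rows and row reduce.
R3 ← R3 − R1: [0, -2, 4, -1, -8]
R4 ← R4 + R1: [0, 0, -4, 5, 1]
R3 ← R3 + R2: [0, 0, 4, -1, -13]
R4 ← R4 + R3: [0, 0, 0, 4, -12]
4 nonzero rows, so the 4 vectors span a space of dimension 4.
Since 4 = 4, the vectors are linearly independent.

yes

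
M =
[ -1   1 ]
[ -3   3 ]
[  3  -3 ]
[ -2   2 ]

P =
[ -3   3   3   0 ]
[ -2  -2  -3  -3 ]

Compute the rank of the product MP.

First compute MP:
[[  1,  -5,  -6,  -3],
 [  3, -15, -18,  -9],
 [ -3,  15,  18,   9],
 [  2, -10, -12,  -6]]
Now row reduce the product.
R2 ← R2 − (3)·R1: [0, 0, 0, 0]
R3 ← R3 + (3)·R1: [0, 0, 0, 0]
R4 ← R4 − (2)·R1: [0, 0, 0, 0]
1 nonzero row, so rank(MP) = 1.

1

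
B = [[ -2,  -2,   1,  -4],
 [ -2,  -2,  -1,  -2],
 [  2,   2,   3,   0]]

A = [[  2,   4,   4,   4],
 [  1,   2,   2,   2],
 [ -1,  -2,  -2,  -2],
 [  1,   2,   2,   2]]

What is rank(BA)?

1

First compute BA:
[[-11, -22, -22, -22],
 [ -7, -14, -14, -14],
 [  3,   6,   6,   6]]
Now row reduce the product.
R2 ← R2 − (7/11)·R1: [0, 0, 0, 0]
R3 ← R3 + (3/11)·R1: [0, 0, 0, 0]
1 nonzero row, so rank(BA) = 1.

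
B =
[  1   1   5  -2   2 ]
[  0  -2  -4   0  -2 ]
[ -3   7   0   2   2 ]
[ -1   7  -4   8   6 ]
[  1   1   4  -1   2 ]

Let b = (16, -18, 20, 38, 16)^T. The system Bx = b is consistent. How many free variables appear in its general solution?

0

Row reduce the augmented matrix [B | b].
R3 ← R3 + (3)·R1: [0, 10, 15, -4, 8, 68]
R4 ← R4 + R1: [0, 8, 1, 6, 8, 54]
R5 ← R5 − R1: [0, 0, -1, 1, 0, 0]
R3 ← R3 + (5)·R2: [0, 0, -5, -4, -2, -22]
R4 ← R4 + (4)·R2: [0, 0, -15, 6, 0, -18]
R4 ← R4 − (3)·R3: [0, 0, 0, 18, 6, 48]
R5 ← R5 − (1/5)·R3: [0, 0, 0, 9/5, 2/5, 22/5]
R5 ← R5 − (1/10)·R4: [0, 0, 0, 0, -1/5, -2/5]
The echelon form has 5 nonzero rows, and every pivot lies in the first 5 columns, so rank(B) = rank([B|b]) = 5.
The system is consistent.
Free variables = (unknowns) − (rank) = 5 − 5 = 0.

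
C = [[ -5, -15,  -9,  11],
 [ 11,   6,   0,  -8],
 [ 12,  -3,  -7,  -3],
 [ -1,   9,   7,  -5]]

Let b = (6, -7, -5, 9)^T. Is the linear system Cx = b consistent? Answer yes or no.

no

Row reduce the augmented matrix [C | b].
R2 ← R2 + (11/5)·R1: [0, -27, -99/5, 81/5, 31/5]
R3 ← R3 + (12/5)·R1: [0, -39, -143/5, 117/5, 47/5]
R4 ← R4 − (1/5)·R1: [0, 12, 44/5, -36/5, 39/5]
R3 ← R3 − (13/9)·R2: [0, 0, 0, 0, 4/9]
R4 ← R4 + (4/9)·R2: [0, 0, 0, 0, 95/9]
R4 ← R4 − (95/4)·R3: [0, 0, 0, 0, 0]
The echelon form has 3 nonzero rows; the last pivot sits in the augmented column, so rank(C) = 2 but rank([C|b]) = 3.
Since the ranks differ, the system is inconsistent.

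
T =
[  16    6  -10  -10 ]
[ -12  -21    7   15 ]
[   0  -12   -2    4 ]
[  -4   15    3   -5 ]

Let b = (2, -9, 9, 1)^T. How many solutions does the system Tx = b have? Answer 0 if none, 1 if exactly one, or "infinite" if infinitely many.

0

Row reduce the augmented matrix [T | b].
R2 ← R2 + (3/4)·R1: [0, -33/2, -1/2, 15/2, -15/2]
R4 ← R4 + (1/4)·R1: [0, 33/2, 1/2, -15/2, 3/2]
R3 ← R3 − (8/11)·R2: [0, 0, -18/11, -16/11, 159/11]
R4 ← R4 + R2: [0, 0, 0, 0, -6]
The echelon form has 4 nonzero rows; the last pivot sits in the augmented column, so rank(T) = 3 but rank([T|b]) = 4.
Since the ranks differ, the system is inconsistent.
It has no solutions.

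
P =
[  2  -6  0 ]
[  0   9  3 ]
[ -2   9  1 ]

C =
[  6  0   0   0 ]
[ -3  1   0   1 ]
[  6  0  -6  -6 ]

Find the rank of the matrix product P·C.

2

First compute PC:
[[ 30,  -6,   0,  -6],
 [ -9,   9, -18,  -9],
 [-33,   9,  -6,   3]]
Now row reduce the product.
R2 ← R2 + (3/10)·R1: [0, 36/5, -18, -54/5]
R3 ← R3 + (11/10)·R1: [0, 12/5, -6, -18/5]
R3 ← R3 − (1/3)·R2: [0, 0, 0, 0]
2 nonzero rows, so rank(PC) = 2.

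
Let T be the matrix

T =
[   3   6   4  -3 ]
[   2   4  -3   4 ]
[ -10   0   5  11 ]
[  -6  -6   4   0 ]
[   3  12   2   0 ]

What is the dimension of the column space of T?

4

Row reduce to echelon form.
R2 ← R2 − (2/3)·R1: [0, 0, -17/3, 6]
R3 ← R3 + (10/3)·R1: [0, 20, 55/3, 1]
R4 ← R4 + (2)·R1: [0, 6, 12, -6]
R5 ← R5 − R1: [0, 6, -2, 3]
Swap R2 ↔ R3
R4 ← R4 − (3/10)·R2: [0, 0, 13/2, -63/10]
R5 ← R5 − (3/10)·R2: [0, 0, -15/2, 27/10]
R4 ← R4 + (39/34)·R3: [0, 0, 0, 99/170]
R5 ← R5 − (45/34)·R3: [0, 0, 0, -891/170]
R5 ← R5 + (9)·R4: [0, 0, 0, 0]
Echelon form has 4 nonzero rows, so rank(T) = 4.
The column space has dimension equal to the rank: 4.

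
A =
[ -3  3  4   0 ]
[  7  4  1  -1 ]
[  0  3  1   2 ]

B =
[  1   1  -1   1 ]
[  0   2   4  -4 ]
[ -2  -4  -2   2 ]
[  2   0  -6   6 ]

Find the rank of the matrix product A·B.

First compute AB:
[[-11, -13,   7,  -7],
 [  3,  11,  13, -13],
 [  2,   2,  -2,   2]]
Now row reduce the product.
R2 ← R2 + (3/11)·R1: [0, 82/11, 164/11, -164/11]
R3 ← R3 + (2/11)·R1: [0, -4/11, -8/11, 8/11]
R3 ← R3 + (2/41)·R2: [0, 0, 0, 0]
2 nonzero rows, so rank(AB) = 2.

2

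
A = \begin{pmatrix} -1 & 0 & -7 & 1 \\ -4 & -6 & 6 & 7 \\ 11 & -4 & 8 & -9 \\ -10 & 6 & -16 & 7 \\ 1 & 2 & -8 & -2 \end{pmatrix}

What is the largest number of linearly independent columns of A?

3

Row reduce to echelon form.
R2 ← R2 − (4)·R1: [0, -6, 34, 3]
R3 ← R3 + (11)·R1: [0, -4, -69, 2]
R4 ← R4 − (10)·R1: [0, 6, 54, -3]
R5 ← R5 + R1: [0, 2, -15, -1]
R3 ← R3 − (2/3)·R2: [0, 0, -275/3, 0]
R4 ← R4 + R2: [0, 0, 88, 0]
R5 ← R5 + (1/3)·R2: [0, 0, -11/3, 0]
R4 ← R4 + (24/25)·R3: [0, 0, 0, 0]
R5 ← R5 − (1/25)·R3: [0, 0, 0, 0]
Echelon form has 3 nonzero rows, so rank(A) = 3.
The rank gives the maximum number of linearly independent columns: 3.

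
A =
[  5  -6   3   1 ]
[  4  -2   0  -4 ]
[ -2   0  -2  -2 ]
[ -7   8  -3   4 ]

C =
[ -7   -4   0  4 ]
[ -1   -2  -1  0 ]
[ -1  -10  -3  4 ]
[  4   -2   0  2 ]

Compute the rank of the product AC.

3

First compute AC:
[[-28, -40,  -3,  34],
 [-42,  -4,   2,   8],
 [  8,  32,   6, -20],
 [ 60,  34,   1, -32]]
Now row reduce the product.
R2 ← R2 − (3/2)·R1: [0, 56, 13/2, -43]
R3 ← R3 + (2/7)·R1: [0, 144/7, 36/7, -72/7]
R4 ← R4 + (15/7)·R1: [0, -362/7, -38/7, 286/7]
R3 ← R3 − (18/49)·R2: [0, 0, 135/49, 270/49]
R4 ← R4 + (181/196)·R2: [0, 0, 225/392, 225/196]
R4 ← R4 − (5/24)·R3: [0, 0, 0, 0]
3 nonzero rows, so rank(AC) = 3.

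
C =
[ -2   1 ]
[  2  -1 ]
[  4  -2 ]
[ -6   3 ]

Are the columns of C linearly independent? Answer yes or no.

Row reduce C to echelon form.
R2 ← R2 + R1: [0, 0]
R3 ← R3 + (2)·R1: [0, 0]
R4 ← R4 − (3)·R1: [0, 0]
1 pivot among 2 columns.
Only 1 < 2 pivot columns, so the columns are linearly dependent.

no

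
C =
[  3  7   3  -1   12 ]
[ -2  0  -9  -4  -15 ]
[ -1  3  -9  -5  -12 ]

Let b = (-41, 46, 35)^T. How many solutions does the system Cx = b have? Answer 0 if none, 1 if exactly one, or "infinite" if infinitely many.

Row reduce the augmented matrix [C | b].
R2 ← R2 + (2/3)·R1: [0, 14/3, -7, -14/3, -7, 56/3]
R3 ← R3 + (1/3)·R1: [0, 16/3, -8, -16/3, -8, 64/3]
R3 ← R3 − (8/7)·R2: [0, 0, 0, 0, 0, 0]
The echelon form has 2 nonzero rows, and every pivot lies in the first 5 columns, so rank(C) = rank([C|b]) = 2.
The system is consistent.
rank = 2 < 5 unknowns, so there are infinitely many solutions.

infinite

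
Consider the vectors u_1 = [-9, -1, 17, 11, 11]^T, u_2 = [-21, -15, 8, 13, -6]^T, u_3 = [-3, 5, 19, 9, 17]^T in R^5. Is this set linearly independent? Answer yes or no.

Form the matrix with these vectors as rows and row reduce.
R2 ← R2 − (7/3)·R1: [0, -38/3, -95/3, -38/3, -95/3]
R3 ← R3 − (1/3)·R1: [0, 16/3, 40/3, 16/3, 40/3]
R3 ← R3 + (8/19)·R2: [0, 0, 0, 0, 0]
2 nonzero rows, so the 3 vectors span a space of dimension 2.
Since 2 < 3, the vectors are linearly dependent.

no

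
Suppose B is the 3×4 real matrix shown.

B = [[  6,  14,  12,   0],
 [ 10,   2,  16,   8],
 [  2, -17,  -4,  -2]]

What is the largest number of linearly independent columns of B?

Row reduce to echelon form.
R2 ← R2 − (5/3)·R1: [0, -64/3, -4, 8]
R3 ← R3 − (1/3)·R1: [0, -65/3, -8, -2]
R3 ← R3 − (65/64)·R2: [0, 0, -63/16, -81/8]
Echelon form has 3 nonzero rows, so rank(B) = 3.
The rank gives the maximum number of linearly independent columns: 3.

3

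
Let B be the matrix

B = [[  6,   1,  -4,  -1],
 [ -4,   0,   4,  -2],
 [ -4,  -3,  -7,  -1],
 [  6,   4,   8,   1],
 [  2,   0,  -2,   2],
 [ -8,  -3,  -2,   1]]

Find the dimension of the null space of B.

Row reduce to echelon form.
R2 ← R2 + (2/3)·R1: [0, 2/3, 4/3, -8/3]
R3 ← R3 + (2/3)·R1: [0, -7/3, -29/3, -5/3]
R4 ← R4 − R1: [0, 3, 12, 2]
R5 ← R5 − (1/3)·R1: [0, -1/3, -2/3, 7/3]
R6 ← R6 + (4/3)·R1: [0, -5/3, -22/3, -1/3]
R3 ← R3 + (7/2)·R2: [0, 0, -5, -11]
R4 ← R4 − (9/2)·R2: [0, 0, 6, 14]
R5 ← R5 + (1/2)·R2: [0, 0, 0, 1]
R6 ← R6 + (5/2)·R2: [0, 0, -4, -7]
R4 ← R4 + (6/5)·R3: [0, 0, 0, 4/5]
R6 ← R6 − (4/5)·R3: [0, 0, 0, 9/5]
R5 ← R5 − (5/4)·R4: [0, 0, 0, 0]
R6 ← R6 − (9/4)·R4: [0, 0, 0, 0]
4 nonzero rows, so rank(B) = 4.
B has 4 columns; by rank–nullity, nullity = 4 − 4 = 0.

0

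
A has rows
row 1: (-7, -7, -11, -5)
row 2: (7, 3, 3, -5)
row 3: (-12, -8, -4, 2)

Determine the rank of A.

3

Row reduce to echelon form.
R2 ← R2 + R1: [0, -4, -8, -10]
R3 ← R3 − (12/7)·R1: [0, 4, 104/7, 74/7]
R3 ← R3 + R2: [0, 0, 48/7, 4/7]
Echelon form has 3 nonzero rows, so rank(A) = 3.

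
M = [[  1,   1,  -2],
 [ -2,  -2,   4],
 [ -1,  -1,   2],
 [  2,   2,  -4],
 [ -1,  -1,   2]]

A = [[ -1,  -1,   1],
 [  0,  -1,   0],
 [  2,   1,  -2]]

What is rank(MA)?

1

First compute MA:
[[ -5,  -4,   5],
 [ 10,   8, -10],
 [  5,   4,  -5],
 [-10,  -8,  10],
 [  5,   4,  -5]]
Now row reduce the product.
R2 ← R2 + (2)·R1: [0, 0, 0]
R3 ← R3 + R1: [0, 0, 0]
R4 ← R4 − (2)·R1: [0, 0, 0]
R5 ← R5 + R1: [0, 0, 0]
1 nonzero row, so rank(MA) = 1.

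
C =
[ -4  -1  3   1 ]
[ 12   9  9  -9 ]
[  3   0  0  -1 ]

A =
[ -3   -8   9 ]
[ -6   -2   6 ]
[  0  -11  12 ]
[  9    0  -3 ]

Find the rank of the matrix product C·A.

3

First compute CA:
[[ 27,   1,  -9],
 [-171, -213, 297],
 [-18, -24,  30]]
Now row reduce the product.
R2 ← R2 + (19/3)·R1: [0, -620/3, 240]
R3 ← R3 + (2/3)·R1: [0, -70/3, 24]
R3 ← R3 − (7/62)·R2: [0, 0, -96/31]
3 nonzero rows, so rank(CA) = 3.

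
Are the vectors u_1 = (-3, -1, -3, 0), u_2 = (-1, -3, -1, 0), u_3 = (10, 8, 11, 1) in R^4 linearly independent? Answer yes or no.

yes

Form the matrix with these vectors as rows and row reduce.
R2 ← R2 − (1/3)·R1: [0, -8/3, 0, 0]
R3 ← R3 + (10/3)·R1: [0, 14/3, 1, 1]
R3 ← R3 + (7/4)·R2: [0, 0, 1, 1]
3 nonzero rows, so the 3 vectors span a space of dimension 3.
Since 3 = 3, the vectors are linearly independent.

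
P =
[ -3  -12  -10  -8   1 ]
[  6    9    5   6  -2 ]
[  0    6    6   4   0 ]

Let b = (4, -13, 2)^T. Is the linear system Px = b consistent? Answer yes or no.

Row reduce the augmented matrix [P | b].
R2 ← R2 + (2)·R1: [0, -15, -15, -10, 0, -5]
R3 ← R3 + (2/5)·R2: [0, 0, 0, 0, 0, 0]
The echelon form has 2 nonzero rows, and every pivot lies in the first 5 columns, so rank(P) = rank([P|b]) = 2.
The system is consistent.

yes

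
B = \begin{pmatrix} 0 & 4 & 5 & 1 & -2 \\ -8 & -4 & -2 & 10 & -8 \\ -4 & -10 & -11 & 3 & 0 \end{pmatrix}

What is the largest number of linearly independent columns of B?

2

Row reduce to echelon form.
Swap R1 ↔ R2
R3 ← R3 − (1/2)·R1: [0, -8, -10, -2, 4]
R3 ← R3 + (2)·R2: [0, 0, 0, 0, 0]
Echelon form has 2 nonzero rows, so rank(B) = 2.
The rank gives the maximum number of linearly independent columns: 2.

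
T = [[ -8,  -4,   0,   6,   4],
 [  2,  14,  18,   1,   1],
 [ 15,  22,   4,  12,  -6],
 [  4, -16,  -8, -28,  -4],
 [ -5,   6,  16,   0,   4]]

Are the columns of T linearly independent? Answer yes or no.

no

Row reduce T to echelon form.
R2 ← R2 + (1/4)·R1: [0, 13, 18, 5/2, 2]
R3 ← R3 + (15/8)·R1: [0, 29/2, 4, 93/4, 3/2]
R4 ← R4 + (1/2)·R1: [0, -18, -8, -25, -2]
R5 ← R5 − (5/8)·R1: [0, 17/2, 16, -15/4, 3/2]
R3 ← R3 − (29/26)·R2: [0, 0, -209/13, 266/13, -19/26]
R4 ← R4 + (18/13)·R2: [0, 0, 220/13, -280/13, 10/13]
R5 ← R5 − (17/26)·R2: [0, 0, 55/13, -70/13, 5/26]
R4 ← R4 + (20/19)·R3: [0, 0, 0, 0, 0]
R5 ← R5 + (5/19)·R3: [0, 0, 0, 0, 0]
3 pivots among 5 columns.
Only 3 < 5 pivot columns, so the columns are linearly dependent.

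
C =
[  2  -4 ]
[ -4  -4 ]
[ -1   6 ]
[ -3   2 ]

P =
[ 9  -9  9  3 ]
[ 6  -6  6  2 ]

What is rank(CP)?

First compute CP:
[[ -6,   6,  -6,  -2],
 [-60,  60, -60, -20],
 [ 27, -27,  27,   9],
 [-15,  15, -15,  -5]]
Now row reduce the product.
R2 ← R2 − (10)·R1: [0, 0, 0, 0]
R3 ← R3 + (9/2)·R1: [0, 0, 0, 0]
R4 ← R4 − (5/2)·R1: [0, 0, 0, 0]
1 nonzero row, so rank(CP) = 1.

1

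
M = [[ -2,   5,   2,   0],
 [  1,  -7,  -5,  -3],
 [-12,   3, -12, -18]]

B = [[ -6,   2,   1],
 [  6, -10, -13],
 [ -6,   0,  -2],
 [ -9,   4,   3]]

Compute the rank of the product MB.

2

First compute MB:
[[ 30, -54, -71],
 [  9,  60,  93],
 [324, -126, -81]]
Now row reduce the product.
R2 ← R2 − (3/10)·R1: [0, 381/5, 1143/10]
R3 ← R3 − (54/5)·R1: [0, 2286/5, 3429/5]
R3 ← R3 − (6)·R2: [0, 0, 0]
2 nonzero rows, so rank(MB) = 2.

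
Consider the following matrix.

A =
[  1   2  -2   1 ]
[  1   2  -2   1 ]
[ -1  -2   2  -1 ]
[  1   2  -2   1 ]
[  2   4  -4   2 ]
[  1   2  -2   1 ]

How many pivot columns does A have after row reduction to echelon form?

Row reduce to echelon form.
R2 ← R2 − R1: [0, 0, 0, 0]
R3 ← R3 + R1: [0, 0, 0, 0]
R4 ← R4 − R1: [0, 0, 0, 0]
R5 ← R5 − (2)·R1: [0, 0, 0, 0]
R6 ← R6 − R1: [0, 0, 0, 0]
Echelon form has 1 nonzero row, so rank(A) = 1.
Each nonzero row contributes one pivot column: 1 pivot columns.

1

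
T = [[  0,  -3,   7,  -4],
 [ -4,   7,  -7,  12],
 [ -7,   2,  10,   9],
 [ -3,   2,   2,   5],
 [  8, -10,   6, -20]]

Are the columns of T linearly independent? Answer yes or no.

Row reduce T to echelon form.
Swap R1 ↔ R2
R3 ← R3 − (7/4)·R1: [0, -41/4, 89/4, -12]
R4 ← R4 − (3/4)·R1: [0, -13/4, 29/4, -4]
R5 ← R5 + (2)·R1: [0, 4, -8, 4]
R3 ← R3 − (41/12)·R2: [0, 0, -5/3, 5/3]
R4 ← R4 − (13/12)·R2: [0, 0, -1/3, 1/3]
R5 ← R5 + (4/3)·R2: [0, 0, 4/3, -4/3]
R4 ← R4 − (1/5)·R3: [0, 0, 0, 0]
R5 ← R5 + (4/5)·R3: [0, 0, 0, 0]
3 pivots among 4 columns.
Only 3 < 4 pivot columns, so the columns are linearly dependent.

no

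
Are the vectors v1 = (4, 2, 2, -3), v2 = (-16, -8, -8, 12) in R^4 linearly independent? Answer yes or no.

no

Form the matrix with these vectors as rows and row reduce.
R2 ← R2 + (4)·R1: [0, 0, 0, 0]
1 nonzero row, so the 2 vectors span a space of dimension 1.
Since 1 < 2, the vectors are linearly dependent.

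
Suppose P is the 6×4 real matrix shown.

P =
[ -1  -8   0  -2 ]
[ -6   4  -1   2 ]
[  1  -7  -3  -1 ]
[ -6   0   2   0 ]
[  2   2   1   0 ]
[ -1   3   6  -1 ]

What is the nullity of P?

Row reduce to echelon form.
R2 ← R2 − (6)·R1: [0, 52, -1, 14]
R3 ← R3 + R1: [0, -15, -3, -3]
R4 ← R4 − (6)·R1: [0, 48, 2, 12]
R5 ← R5 + (2)·R1: [0, -14, 1, -4]
R6 ← R6 − R1: [0, 11, 6, 1]
R3 ← R3 + (15/52)·R2: [0, 0, -171/52, 27/26]
R4 ← R4 − (12/13)·R2: [0, 0, 38/13, -12/13]
R5 ← R5 + (7/26)·R2: [0, 0, 19/26, -3/13]
R6 ← R6 − (11/52)·R2: [0, 0, 323/52, -51/26]
R4 ← R4 + (8/9)·R3: [0, 0, 0, 0]
R5 ← R5 + (2/9)·R3: [0, 0, 0, 0]
R6 ← R6 + (17/9)·R3: [0, 0, 0, 0]
3 nonzero rows, so rank(P) = 3.
P has 4 columns; by rank–nullity, nullity = 4 − 3 = 1.

1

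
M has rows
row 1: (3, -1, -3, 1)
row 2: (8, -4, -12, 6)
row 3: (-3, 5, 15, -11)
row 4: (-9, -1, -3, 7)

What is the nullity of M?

Row reduce to echelon form.
R2 ← R2 − (8/3)·R1: [0, -4/3, -4, 10/3]
R3 ← R3 + R1: [0, 4, 12, -10]
R4 ← R4 + (3)·R1: [0, -4, -12, 10]
R3 ← R3 + (3)·R2: [0, 0, 0, 0]
R4 ← R4 − (3)·R2: [0, 0, 0, 0]
2 nonzero rows, so rank(M) = 2.
M has 4 columns; by rank–nullity, nullity = 4 − 2 = 2.

2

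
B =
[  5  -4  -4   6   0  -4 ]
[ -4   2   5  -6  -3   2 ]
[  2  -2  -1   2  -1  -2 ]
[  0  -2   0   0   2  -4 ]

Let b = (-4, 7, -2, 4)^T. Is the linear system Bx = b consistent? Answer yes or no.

Row reduce the augmented matrix [B | b].
R2 ← R2 + (4/5)·R1: [0, -6/5, 9/5, -6/5, -3, -6/5, 19/5]
R3 ← R3 − (2/5)·R1: [0, -2/5, 3/5, -2/5, -1, -2/5, -2/5]
R3 ← R3 − (1/3)·R2: [0, 0, 0, 0, 0, 0, -5/3]
R4 ← R4 − (5/3)·R2: [0, 0, -3, 2, 7, -2, -7/3]
Swap R3 ↔ R4
The echelon form has 4 nonzero rows; the last pivot sits in the augmented column, so rank(B) = 3 but rank([B|b]) = 4.
Since the ranks differ, the system is inconsistent.

no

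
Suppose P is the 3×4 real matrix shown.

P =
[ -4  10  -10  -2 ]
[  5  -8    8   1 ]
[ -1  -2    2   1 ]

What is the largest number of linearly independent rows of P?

2

Row reduce to echelon form.
R2 ← R2 + (5/4)·R1: [0, 9/2, -9/2, -3/2]
R3 ← R3 − (1/4)·R1: [0, -9/2, 9/2, 3/2]
R3 ← R3 + R2: [0, 0, 0, 0]
Echelon form has 2 nonzero rows, so rank(P) = 2.
The rank gives the maximum number of linearly independent rows: 2.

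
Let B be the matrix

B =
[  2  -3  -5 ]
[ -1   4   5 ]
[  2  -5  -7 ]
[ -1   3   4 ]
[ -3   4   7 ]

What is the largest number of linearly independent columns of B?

Row reduce to echelon form.
R2 ← R2 + (1/2)·R1: [0, 5/2, 5/2]
R3 ← R3 − R1: [0, -2, -2]
R4 ← R4 + (1/2)·R1: [0, 3/2, 3/2]
R5 ← R5 + (3/2)·R1: [0, -1/2, -1/2]
R3 ← R3 + (4/5)·R2: [0, 0, 0]
R4 ← R4 − (3/5)·R2: [0, 0, 0]
R5 ← R5 + (1/5)·R2: [0, 0, 0]
Echelon form has 2 nonzero rows, so rank(B) = 2.
The rank gives the maximum number of linearly independent columns: 2.

2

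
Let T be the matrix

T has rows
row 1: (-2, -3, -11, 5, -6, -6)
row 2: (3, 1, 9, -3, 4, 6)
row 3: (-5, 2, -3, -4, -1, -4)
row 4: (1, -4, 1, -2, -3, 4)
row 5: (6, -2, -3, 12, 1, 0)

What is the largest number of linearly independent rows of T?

4

Row reduce to echelon form.
R2 ← R2 + (3/2)·R1: [0, -7/2, -15/2, 9/2, -5, -3]
R3 ← R3 − (5/2)·R1: [0, 19/2, 49/2, -33/2, 14, 11]
R4 ← R4 + (1/2)·R1: [0, -11/2, -9/2, 1/2, -6, 1]
R5 ← R5 + (3)·R1: [0, -11, -36, 27, -17, -18]
R3 ← R3 + (19/7)·R2: [0, 0, 29/7, -30/7, 3/7, 20/7]
R4 ← R4 − (11/7)·R2: [0, 0, 51/7, -46/7, 13/7, 40/7]
R5 ← R5 − (22/7)·R2: [0, 0, -87/7, 90/7, -9/7, -60/7]
R4 ← R4 − (51/29)·R3: [0, 0, 0, 28/29, 32/29, 20/29]
R5 ← R5 + (3)·R3: [0, 0, 0, 0, 0, 0]
Echelon form has 4 nonzero rows, so rank(T) = 4.
The rank gives the maximum number of linearly independent rows: 4.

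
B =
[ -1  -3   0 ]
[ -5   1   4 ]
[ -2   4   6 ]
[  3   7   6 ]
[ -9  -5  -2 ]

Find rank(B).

3

Row reduce to echelon form.
R2 ← R2 − (5)·R1: [0, 16, 4]
R3 ← R3 − (2)·R1: [0, 10, 6]
R4 ← R4 + (3)·R1: [0, -2, 6]
R5 ← R5 − (9)·R1: [0, 22, -2]
R3 ← R3 − (5/8)·R2: [0, 0, 7/2]
R4 ← R4 + (1/8)·R2: [0, 0, 13/2]
R5 ← R5 − (11/8)·R2: [0, 0, -15/2]
R4 ← R4 − (13/7)·R3: [0, 0, 0]
R5 ← R5 + (15/7)·R3: [0, 0, 0]
Echelon form has 3 nonzero rows, so rank(B) = 3.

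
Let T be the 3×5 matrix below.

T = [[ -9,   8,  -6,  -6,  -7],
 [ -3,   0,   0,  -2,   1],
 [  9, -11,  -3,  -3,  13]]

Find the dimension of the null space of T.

2

Row reduce to echelon form.
R2 ← R2 − (1/3)·R1: [0, -8/3, 2, 0, 10/3]
R3 ← R3 + R1: [0, -3, -9, -9, 6]
R3 ← R3 − (9/8)·R2: [0, 0, -45/4, -9, 9/4]
3 nonzero rows, so rank(T) = 3.
T has 5 columns; by rank–nullity, nullity = 5 − 3 = 2.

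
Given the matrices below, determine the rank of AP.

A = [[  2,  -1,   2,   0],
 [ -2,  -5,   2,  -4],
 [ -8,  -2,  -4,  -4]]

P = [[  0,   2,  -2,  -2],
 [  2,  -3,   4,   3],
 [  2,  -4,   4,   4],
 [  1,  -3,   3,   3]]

2

First compute AP:
[[  2,  -1,   0,   1],
 [-10,  15, -20, -15],
 [-16,  18, -20, -18]]
Now row reduce the product.
R2 ← R2 + (5)·R1: [0, 10, -20, -10]
R3 ← R3 + (8)·R1: [0, 10, -20, -10]
R3 ← R3 − R2: [0, 0, 0, 0]
2 nonzero rows, so rank(AP) = 2.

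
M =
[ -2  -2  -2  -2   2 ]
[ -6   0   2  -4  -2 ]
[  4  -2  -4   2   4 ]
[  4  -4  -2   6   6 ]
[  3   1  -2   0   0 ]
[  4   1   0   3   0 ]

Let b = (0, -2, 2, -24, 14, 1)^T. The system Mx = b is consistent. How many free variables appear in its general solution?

Row reduce the augmented matrix [M | b].
R2 ← R2 − (3)·R1: [0, 6, 8, 2, -8, -2]
R3 ← R3 + (2)·R1: [0, -6, -8, -2, 8, 2]
R4 ← R4 + (2)·R1: [0, -8, -6, 2, 10, -24]
R5 ← R5 + (3/2)·R1: [0, -2, -5, -3, 3, 14]
R6 ← R6 + (2)·R1: [0, -3, -4, -1, 4, 1]
R3 ← R3 + R2: [0, 0, 0, 0, 0, 0]
R4 ← R4 + (4/3)·R2: [0, 0, 14/3, 14/3, -2/3, -80/3]
R5 ← R5 + (1/3)·R2: [0, 0, -7/3, -7/3, 1/3, 40/3]
R6 ← R6 + (1/2)·R2: [0, 0, 0, 0, 0, 0]
Swap R3 ↔ R4
R5 ← R5 + (1/2)·R3: [0, 0, 0, 0, 0, 0]
The echelon form has 3 nonzero rows, and every pivot lies in the first 5 columns, so rank(M) = rank([M|b]) = 3.
The system is consistent.
Free variables = (unknowns) − (rank) = 5 − 3 = 2.

2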